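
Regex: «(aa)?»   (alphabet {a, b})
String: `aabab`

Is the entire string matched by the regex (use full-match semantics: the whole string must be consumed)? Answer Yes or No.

No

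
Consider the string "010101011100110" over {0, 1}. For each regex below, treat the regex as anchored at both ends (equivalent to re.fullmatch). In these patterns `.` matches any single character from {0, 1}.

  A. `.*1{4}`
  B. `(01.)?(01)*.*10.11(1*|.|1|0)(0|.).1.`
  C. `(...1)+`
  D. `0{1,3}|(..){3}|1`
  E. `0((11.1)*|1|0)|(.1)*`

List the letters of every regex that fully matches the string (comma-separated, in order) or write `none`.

A → no match — must end with "1"
B → match
C → no match — must end with "1"
D → no match
E → no match

B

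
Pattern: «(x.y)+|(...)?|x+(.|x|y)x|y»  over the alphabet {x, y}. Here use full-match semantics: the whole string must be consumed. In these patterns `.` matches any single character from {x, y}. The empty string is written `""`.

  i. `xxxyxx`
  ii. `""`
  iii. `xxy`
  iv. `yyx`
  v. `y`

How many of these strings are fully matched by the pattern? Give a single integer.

4

i → no match
ii → match
iii → match
iv → match
v → match
Total matched: 4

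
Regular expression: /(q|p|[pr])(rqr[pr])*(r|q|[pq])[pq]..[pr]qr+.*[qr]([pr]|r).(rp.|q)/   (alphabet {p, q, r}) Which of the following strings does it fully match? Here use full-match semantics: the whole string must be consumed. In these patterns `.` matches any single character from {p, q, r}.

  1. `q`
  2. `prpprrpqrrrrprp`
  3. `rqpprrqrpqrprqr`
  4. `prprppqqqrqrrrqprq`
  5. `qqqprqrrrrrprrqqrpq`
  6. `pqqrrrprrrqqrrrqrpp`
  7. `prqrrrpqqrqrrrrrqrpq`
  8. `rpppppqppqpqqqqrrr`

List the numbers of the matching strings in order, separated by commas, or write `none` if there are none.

7

1 → no match
2 → no match
3 → no match
4 → no match
5 → no match
6 → no match
7 → match
8 → no match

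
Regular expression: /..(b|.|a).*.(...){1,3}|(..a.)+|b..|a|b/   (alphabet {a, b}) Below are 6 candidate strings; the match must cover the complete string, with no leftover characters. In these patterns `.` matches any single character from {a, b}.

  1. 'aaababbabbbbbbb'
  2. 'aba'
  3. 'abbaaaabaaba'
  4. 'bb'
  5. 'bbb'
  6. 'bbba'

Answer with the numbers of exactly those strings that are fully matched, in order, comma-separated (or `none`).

1, 3, 5

1 → match
2 → no match
3 → match
4 → no match
5 → match
6 → no match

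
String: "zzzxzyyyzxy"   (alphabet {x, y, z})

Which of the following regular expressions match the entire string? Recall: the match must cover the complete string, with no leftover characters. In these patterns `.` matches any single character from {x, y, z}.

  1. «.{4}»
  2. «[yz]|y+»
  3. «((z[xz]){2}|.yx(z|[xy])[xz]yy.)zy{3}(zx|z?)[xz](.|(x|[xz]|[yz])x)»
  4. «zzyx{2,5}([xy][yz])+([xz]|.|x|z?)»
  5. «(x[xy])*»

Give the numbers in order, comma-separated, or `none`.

3

1 → no match
2 → no match
3 → match
4 → no match — must start with "zzyx"
5 → no match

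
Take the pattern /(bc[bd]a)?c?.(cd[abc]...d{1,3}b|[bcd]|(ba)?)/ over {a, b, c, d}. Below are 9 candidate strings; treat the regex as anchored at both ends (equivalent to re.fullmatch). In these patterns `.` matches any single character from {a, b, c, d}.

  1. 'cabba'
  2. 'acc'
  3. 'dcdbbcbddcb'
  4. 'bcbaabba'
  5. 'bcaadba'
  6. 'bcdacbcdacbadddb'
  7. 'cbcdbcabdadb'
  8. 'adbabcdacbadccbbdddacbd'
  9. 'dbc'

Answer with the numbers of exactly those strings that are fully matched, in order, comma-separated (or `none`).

6

1 → no match
2 → no match
3 → no match
4 → no match
5 → no match
6 → match
7 → no match
8 → no match
9 → no match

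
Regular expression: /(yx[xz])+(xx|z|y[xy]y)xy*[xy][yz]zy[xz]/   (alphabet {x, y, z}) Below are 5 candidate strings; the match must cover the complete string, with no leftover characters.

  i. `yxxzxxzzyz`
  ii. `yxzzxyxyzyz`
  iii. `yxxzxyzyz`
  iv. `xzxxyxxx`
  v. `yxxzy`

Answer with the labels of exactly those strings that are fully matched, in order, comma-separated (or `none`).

i → match
ii → match
iii → no match
iv → no match — must start with `yx`
v → no match

i, ii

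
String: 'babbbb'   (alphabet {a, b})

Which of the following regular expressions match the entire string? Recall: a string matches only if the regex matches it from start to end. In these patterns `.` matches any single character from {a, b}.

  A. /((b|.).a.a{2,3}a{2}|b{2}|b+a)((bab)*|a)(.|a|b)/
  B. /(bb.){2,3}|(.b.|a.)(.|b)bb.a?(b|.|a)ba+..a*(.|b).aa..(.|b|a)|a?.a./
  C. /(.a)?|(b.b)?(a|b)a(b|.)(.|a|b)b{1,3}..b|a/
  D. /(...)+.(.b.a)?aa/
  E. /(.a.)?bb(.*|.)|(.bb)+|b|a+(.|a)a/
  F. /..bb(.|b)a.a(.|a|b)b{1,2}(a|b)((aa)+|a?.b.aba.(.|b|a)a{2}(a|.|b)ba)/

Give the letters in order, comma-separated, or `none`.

A → no match
B → no match
C → no match
D → no match — must end with 'aa'
E → match
F → no match

E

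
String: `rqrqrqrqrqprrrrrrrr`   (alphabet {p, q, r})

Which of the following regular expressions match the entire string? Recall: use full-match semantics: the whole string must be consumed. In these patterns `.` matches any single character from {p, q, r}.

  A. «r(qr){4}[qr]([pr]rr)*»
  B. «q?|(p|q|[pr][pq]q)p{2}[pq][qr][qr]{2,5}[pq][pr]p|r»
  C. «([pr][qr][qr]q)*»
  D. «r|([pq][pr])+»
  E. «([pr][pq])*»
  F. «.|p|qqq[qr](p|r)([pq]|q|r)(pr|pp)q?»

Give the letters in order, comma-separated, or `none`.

A

A → match
B → no match
C → no match
D → no match
E → no match
F → no match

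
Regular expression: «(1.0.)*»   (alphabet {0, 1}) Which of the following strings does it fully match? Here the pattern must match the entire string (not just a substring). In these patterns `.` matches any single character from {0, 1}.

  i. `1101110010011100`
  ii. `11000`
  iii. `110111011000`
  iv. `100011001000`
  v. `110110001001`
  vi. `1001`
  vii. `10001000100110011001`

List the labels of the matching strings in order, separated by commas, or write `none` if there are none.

i, iii, iv, v, vi, vii

i → match
ii → no match
iii → match
iv → match
v → match
vi → match
vii → match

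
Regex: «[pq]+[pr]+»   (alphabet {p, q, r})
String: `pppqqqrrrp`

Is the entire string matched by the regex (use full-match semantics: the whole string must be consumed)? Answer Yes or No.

Yes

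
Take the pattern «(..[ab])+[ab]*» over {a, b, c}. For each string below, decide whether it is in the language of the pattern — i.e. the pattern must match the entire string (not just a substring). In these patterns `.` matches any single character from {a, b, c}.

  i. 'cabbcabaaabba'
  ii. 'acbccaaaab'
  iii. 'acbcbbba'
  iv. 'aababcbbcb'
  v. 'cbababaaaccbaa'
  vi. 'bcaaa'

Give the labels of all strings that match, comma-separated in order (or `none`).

i → match
ii → match
iii → match
iv → no match
v → match
vi → match

i, ii, iii, v, vi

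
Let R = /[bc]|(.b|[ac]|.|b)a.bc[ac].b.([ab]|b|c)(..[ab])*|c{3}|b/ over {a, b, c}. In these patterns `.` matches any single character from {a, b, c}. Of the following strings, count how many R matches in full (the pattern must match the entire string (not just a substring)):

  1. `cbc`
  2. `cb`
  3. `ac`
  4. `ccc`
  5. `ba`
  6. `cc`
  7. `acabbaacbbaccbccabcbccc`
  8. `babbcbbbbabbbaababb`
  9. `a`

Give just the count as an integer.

1

1 → no match
2 → no match
3 → no match
4 → match
5 → no match
6 → no match
7 → no match
8 → no match
9 → no match
Total matched: 1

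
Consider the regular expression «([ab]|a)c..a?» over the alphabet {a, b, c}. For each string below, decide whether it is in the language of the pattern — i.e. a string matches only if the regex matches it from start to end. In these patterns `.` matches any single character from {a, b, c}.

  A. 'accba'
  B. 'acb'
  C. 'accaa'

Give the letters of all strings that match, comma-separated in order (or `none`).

A, C

A → match
B → no match
C → match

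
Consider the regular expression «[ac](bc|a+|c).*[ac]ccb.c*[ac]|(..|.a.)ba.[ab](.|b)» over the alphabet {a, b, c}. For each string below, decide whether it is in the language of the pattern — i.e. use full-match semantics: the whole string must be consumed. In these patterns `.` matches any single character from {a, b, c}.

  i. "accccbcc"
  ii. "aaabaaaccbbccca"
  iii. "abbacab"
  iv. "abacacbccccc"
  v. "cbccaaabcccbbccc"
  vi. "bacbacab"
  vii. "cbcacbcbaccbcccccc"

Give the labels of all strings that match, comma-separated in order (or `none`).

i → match
ii → match
iii → match
iv → no match
v → match
vi → match
vii → match

i, ii, iii, v, vi, vii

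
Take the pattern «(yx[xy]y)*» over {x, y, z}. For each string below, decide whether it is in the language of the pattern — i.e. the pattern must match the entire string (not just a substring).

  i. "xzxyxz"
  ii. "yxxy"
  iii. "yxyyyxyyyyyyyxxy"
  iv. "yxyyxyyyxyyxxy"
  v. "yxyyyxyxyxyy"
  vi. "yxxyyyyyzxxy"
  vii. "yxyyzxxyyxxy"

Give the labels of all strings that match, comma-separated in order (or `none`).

i. "xzxyxz" → no match
ii. "yxxy" → match
iii → no match
iv → no match
v. "yxyyyxyxyxyy" → no match
vi. "yxxyyyyyzxxy" → no match
vii. "yxyyzxxyyxxy" → no match

ii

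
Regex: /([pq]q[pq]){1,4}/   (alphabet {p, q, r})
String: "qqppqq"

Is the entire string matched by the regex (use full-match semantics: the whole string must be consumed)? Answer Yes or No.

Yes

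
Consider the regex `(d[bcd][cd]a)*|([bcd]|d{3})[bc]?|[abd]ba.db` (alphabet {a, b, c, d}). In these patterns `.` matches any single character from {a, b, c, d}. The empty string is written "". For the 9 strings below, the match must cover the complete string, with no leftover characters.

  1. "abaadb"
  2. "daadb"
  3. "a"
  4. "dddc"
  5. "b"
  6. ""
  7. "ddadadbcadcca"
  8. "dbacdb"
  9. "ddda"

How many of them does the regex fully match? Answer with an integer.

1 → match
2 → no match
3 → no match
4 → match
5 → match
6 → match
7 → no match
8 → match
9 → match
Total matched: 6

6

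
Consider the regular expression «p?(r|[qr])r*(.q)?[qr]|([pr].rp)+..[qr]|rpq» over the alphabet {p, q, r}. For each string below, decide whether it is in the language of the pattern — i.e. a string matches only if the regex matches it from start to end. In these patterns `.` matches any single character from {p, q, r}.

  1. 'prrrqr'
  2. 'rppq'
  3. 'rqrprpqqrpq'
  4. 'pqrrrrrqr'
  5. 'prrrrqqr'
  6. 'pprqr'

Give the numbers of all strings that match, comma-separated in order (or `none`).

1, 4, 5

1 → match
2 → no match
3 → no match
4 → match
5 → match
6 → no match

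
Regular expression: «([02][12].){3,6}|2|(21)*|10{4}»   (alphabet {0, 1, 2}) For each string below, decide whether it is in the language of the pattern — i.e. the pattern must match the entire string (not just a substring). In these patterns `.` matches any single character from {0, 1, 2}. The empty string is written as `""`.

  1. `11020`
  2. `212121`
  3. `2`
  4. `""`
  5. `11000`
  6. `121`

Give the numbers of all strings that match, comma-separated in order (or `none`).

2, 3, 4

1 → no match
2 → match
3 → match
4 → match
5 → no match
6 → no match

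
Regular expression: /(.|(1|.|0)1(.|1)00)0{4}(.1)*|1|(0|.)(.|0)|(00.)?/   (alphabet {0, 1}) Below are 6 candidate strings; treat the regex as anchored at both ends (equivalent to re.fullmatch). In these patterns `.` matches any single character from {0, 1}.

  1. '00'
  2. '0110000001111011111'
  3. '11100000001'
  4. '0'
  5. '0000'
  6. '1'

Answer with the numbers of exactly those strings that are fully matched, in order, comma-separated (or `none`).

1 → match
2 → match
3 → match
4 → no match
5 → no match
6 → match

1, 2, 3, 6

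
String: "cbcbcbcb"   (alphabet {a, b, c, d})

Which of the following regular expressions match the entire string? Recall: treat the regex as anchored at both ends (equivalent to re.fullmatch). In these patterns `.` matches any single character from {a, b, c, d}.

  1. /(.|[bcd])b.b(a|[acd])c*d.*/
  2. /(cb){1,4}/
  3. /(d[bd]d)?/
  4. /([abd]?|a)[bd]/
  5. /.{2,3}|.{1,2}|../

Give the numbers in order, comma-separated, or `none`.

2

1 → no match
2 → match
3 → no match
4 → no match
5 → no match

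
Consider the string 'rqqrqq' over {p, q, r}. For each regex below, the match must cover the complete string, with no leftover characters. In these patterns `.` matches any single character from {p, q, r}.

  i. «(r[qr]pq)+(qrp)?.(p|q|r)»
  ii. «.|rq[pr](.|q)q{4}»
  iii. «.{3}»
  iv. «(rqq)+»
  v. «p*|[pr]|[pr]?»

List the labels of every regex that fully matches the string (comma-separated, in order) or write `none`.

i → no match
ii → no match
iii → no match
iv → match
v → no match

iv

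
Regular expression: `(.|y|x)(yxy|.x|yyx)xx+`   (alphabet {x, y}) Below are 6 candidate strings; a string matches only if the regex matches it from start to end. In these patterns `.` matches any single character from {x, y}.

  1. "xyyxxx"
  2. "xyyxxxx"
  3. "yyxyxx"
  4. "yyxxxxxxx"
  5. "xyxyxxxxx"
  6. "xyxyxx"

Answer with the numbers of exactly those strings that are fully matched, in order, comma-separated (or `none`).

1, 2, 3, 4, 5, 6

1 → match
2 → match
3 → match
4 → match
5 → match
6 → match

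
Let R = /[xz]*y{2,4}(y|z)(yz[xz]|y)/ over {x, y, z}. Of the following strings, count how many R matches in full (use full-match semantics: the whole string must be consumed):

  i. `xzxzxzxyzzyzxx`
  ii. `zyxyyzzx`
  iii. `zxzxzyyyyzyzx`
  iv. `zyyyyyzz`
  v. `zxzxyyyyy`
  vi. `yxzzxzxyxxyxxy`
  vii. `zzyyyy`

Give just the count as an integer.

4

i → no match
ii → no match
iii → match
iv → match
v → match
vi → no match
vii → match
Total matched: 4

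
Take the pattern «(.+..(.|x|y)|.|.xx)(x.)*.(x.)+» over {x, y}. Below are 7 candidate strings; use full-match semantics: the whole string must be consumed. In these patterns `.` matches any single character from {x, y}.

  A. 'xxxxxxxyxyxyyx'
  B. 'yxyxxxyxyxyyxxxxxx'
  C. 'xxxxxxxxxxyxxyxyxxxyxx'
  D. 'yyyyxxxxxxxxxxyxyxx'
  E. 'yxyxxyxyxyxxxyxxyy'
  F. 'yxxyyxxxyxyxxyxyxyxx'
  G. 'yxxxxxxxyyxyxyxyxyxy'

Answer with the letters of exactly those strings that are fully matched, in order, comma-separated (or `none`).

B, C, D, F, G

A → no match
B → match
C → match
D → match
E → no match
F → match
G → match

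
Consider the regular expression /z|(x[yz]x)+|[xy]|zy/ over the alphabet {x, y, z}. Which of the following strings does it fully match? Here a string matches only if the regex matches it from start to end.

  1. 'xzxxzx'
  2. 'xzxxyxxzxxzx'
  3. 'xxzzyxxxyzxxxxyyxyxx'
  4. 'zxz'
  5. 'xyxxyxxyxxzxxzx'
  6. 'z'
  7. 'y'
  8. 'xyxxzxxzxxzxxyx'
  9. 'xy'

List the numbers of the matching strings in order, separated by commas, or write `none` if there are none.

1 → match
2 → match
3 → no match
4 → no match
5 → match
6 → match
7 → match
8 → match
9 → no match

1, 2, 5, 6, 7, 8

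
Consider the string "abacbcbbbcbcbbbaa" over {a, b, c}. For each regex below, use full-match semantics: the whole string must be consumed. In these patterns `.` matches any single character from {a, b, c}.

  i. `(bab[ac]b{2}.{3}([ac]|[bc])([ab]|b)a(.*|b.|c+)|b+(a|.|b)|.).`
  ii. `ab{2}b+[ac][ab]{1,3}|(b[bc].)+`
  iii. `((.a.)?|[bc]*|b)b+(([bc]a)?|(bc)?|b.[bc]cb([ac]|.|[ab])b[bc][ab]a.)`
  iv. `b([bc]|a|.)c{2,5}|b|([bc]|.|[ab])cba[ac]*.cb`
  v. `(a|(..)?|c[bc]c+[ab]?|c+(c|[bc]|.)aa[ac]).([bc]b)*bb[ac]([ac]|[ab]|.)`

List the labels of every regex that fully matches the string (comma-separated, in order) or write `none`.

v

i → no match
ii → no match
iii → no match
iv → no match
v → match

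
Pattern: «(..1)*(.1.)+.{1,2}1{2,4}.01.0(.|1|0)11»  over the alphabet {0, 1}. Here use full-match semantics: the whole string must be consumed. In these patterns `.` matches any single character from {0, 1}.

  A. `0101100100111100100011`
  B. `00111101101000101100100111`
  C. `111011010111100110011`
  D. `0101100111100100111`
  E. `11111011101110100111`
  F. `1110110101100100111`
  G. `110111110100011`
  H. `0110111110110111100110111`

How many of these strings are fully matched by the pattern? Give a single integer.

A → match
B → no match
C → match
D → match
E → match
F → no match
G → match
H → match
Total matched: 6

6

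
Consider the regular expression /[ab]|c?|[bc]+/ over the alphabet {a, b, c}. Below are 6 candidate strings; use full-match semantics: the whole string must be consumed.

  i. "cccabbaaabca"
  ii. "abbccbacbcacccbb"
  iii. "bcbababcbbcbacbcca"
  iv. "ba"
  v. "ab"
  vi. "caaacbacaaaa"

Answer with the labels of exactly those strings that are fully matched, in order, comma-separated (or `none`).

none

i → no match
ii → no match
iii → no match
iv → no match
v → no match
vi → no match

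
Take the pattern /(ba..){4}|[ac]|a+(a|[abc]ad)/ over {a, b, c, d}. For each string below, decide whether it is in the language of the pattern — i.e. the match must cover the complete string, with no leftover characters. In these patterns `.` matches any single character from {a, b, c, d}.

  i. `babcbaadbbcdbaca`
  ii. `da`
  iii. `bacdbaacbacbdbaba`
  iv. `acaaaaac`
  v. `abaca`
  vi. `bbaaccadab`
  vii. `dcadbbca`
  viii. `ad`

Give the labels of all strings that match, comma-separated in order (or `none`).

i → no match
ii → no match
iii → no match
iv → no match
v → no match
vi → no match
vii → no match
viii → no match

none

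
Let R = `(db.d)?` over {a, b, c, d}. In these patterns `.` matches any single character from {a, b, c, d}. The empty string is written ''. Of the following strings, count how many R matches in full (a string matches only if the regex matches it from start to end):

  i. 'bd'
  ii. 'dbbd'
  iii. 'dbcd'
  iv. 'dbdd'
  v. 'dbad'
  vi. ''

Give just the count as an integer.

5

i → no match
ii → match
iii → match
iv → match
v → match
vi → match
Total matched: 5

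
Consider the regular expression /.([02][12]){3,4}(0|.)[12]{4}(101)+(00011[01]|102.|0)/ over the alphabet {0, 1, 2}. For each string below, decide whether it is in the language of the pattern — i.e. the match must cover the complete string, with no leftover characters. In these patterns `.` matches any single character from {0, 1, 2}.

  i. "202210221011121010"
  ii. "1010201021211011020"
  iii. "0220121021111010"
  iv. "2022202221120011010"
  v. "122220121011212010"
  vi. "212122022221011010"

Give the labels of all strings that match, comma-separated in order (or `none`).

i, ii, iii

i → match
ii → match
iii → match
iv → no match
v → no match
vi → no match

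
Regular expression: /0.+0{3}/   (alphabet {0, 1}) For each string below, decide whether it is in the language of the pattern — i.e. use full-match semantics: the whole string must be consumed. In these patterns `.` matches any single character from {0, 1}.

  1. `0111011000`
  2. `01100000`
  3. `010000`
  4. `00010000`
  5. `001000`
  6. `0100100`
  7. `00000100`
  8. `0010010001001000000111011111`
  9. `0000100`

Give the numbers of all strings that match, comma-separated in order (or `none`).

1, 2, 3, 4, 5

1 → match
2 → match
3 → match
4 → match
5 → match
6 → no match
7 → no match
8 → no match — must end with `0`
9 → no match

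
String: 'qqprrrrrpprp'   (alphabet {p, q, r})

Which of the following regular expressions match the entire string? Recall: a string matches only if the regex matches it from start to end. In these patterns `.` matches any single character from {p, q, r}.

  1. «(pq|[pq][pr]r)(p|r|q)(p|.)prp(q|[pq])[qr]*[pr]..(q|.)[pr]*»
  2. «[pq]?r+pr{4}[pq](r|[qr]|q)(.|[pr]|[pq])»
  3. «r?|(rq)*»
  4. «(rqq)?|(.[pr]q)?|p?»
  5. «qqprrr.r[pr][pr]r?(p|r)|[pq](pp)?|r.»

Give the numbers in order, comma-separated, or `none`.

5

1 → no match
2 → no match
3 → no match
4 → no match
5 → match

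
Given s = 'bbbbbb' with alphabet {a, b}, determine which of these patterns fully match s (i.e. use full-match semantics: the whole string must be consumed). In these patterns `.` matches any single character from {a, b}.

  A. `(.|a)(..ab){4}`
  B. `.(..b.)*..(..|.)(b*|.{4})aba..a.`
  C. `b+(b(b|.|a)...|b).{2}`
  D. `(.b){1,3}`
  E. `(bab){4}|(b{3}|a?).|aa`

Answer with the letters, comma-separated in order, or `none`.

C, D

A → no match — must end with 'ab'
B → no match
C → match
D → match
E → no match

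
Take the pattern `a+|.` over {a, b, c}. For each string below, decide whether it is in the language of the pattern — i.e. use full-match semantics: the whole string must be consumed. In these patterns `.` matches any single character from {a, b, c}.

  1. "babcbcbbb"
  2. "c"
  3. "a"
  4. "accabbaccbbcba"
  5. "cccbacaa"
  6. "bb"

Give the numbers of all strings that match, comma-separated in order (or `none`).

2, 3

1 → no match
2 → match
3 → match
4 → no match
5 → no match
6 → no match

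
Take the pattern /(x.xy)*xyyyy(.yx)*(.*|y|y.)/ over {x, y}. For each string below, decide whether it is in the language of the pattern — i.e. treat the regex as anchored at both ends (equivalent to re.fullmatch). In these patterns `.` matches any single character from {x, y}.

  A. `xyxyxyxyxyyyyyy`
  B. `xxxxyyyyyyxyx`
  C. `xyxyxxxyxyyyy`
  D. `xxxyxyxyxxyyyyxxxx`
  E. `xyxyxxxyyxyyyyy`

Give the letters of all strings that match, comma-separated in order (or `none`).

A, C

A → match
B → no match
C → match
D → no match
E → no match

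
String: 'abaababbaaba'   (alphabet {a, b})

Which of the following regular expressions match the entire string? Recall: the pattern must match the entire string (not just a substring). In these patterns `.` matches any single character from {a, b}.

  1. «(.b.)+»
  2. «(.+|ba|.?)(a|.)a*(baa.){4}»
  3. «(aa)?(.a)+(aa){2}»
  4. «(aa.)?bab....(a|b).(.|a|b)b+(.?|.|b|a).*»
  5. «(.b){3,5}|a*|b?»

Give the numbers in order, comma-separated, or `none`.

1 → match
2 → no match
3 → no match — must end with 'aa'
4 → no match
5 → no match

1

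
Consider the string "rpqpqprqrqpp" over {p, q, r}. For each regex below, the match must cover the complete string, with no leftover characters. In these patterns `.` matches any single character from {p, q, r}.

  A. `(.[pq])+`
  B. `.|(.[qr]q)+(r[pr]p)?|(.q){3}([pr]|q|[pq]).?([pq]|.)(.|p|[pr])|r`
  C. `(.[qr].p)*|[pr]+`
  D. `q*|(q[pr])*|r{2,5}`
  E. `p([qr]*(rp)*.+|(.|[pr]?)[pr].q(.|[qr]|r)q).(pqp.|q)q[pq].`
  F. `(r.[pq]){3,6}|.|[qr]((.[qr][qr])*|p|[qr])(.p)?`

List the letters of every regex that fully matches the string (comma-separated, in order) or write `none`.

A

A → match
B → no match
C → no match
D → no match
E → no match — must start with "p"
F → no match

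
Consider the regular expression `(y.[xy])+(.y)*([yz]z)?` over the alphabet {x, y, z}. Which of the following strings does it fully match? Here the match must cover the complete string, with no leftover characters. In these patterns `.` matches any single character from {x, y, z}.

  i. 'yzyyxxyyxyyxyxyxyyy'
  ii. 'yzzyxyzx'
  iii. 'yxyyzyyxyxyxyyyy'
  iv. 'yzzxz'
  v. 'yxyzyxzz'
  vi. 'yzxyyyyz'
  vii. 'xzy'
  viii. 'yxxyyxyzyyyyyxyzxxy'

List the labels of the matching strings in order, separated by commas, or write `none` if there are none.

i, vi

i → match
ii → no match
iii → no match
iv → no match
v → no match
vi → match
vii → no match — must start with 'y'
viii → no match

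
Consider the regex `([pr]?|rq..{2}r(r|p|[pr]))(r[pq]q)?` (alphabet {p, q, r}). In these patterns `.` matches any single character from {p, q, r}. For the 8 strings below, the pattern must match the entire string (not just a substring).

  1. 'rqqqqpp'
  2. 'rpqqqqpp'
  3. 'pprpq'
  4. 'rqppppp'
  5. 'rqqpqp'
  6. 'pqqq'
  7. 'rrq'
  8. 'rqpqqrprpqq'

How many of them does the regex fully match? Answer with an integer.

0

1 → no match
2 → no match
3 → no match
4 → no match
5 → no match
6 → no match
7 → no match
8 → no match
Total matched: 0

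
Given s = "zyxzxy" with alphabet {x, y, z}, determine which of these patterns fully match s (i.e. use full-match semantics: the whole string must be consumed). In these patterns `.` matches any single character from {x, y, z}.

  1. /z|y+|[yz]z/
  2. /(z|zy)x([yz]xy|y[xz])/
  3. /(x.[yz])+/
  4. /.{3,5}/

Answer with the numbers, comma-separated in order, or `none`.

1 → no match
2 → match
3 → no match — must start with "x"
4 → no match

2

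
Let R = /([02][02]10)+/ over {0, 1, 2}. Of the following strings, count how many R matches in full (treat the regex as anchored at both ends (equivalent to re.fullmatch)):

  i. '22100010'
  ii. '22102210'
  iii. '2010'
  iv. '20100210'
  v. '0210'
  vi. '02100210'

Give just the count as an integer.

6

i. '22100010' → match
ii. '22102210' → match
iii. '2010' → match
iv. '20100210' → match
v. '0210' → match
vi. '02100210' → match
Total matched: 6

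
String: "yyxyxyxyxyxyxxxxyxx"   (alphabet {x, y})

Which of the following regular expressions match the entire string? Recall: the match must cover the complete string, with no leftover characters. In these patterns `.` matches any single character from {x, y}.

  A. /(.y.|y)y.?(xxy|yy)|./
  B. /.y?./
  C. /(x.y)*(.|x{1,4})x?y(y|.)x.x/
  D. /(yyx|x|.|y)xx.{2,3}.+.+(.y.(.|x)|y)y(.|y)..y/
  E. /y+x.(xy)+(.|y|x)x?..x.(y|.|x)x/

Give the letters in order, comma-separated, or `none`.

E

A → no match
B → no match
C → no match
D → no match — must end with "y"
E → match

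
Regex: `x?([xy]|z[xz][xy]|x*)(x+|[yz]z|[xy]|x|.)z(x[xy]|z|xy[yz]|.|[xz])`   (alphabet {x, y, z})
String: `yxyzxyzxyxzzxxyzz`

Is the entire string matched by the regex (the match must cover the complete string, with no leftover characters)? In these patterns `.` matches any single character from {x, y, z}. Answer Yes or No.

No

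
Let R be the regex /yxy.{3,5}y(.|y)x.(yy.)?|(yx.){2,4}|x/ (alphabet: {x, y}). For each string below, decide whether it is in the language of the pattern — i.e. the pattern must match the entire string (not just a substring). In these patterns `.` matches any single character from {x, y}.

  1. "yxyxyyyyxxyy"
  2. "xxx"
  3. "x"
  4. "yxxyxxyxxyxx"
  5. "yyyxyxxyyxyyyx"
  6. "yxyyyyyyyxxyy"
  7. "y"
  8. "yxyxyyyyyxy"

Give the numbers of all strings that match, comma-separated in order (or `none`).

3, 4, 8

1 → no match
2 → no match
3 → match
4 → match
5 → no match
6 → no match
7 → no match
8 → match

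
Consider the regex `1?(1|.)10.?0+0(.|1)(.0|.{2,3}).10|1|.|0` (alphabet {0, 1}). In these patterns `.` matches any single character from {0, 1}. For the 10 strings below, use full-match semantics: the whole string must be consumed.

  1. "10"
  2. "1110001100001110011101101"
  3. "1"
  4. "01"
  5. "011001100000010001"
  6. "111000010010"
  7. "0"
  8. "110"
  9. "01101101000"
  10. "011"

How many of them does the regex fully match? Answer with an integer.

3

1. "10" → no match
2 → no match
3. "1" → match
4. "01" → no match
5 → no match
6. "111000010010" → match
7. "0" → match
8. "110" → no match
9. "01101101000" → no match
10. "011" → no match
Total matched: 3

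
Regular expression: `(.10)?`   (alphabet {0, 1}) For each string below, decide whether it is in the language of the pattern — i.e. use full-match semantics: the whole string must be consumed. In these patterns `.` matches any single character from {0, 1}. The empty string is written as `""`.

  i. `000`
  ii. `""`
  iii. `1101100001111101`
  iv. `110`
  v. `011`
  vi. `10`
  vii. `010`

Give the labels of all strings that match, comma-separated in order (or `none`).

i. `000` → no match
ii. `""` → match
iii → no match
iv. `110` → match
v. `011` → no match
vi. `10` → no match
vii. `010` → match

ii, iv, vii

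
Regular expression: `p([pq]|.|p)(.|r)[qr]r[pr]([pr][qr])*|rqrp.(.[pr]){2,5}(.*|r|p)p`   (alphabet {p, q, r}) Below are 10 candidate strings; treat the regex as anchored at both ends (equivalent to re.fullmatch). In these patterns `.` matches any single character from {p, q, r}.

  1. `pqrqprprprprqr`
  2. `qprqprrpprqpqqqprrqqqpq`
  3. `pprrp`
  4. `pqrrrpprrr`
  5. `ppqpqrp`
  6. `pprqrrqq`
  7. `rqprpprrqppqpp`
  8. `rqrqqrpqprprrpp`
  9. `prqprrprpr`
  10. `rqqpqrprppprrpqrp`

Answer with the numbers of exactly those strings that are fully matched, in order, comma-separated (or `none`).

4

1 → no match
2 → no match
3 → no match
4 → match
5 → no match
6 → no match
7 → no match
8 → no match
9 → no match
10 → no match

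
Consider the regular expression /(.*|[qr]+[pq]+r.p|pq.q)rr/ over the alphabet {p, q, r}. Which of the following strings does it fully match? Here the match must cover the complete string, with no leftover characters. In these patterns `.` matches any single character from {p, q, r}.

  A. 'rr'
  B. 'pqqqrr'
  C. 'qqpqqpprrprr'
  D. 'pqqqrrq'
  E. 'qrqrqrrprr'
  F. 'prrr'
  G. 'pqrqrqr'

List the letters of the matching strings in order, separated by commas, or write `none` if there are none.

A → match
B → match
C → match
D → no match — must end with 'rr'
E → match
F → match
G → no match — must end with 'rr'

A, B, C, E, F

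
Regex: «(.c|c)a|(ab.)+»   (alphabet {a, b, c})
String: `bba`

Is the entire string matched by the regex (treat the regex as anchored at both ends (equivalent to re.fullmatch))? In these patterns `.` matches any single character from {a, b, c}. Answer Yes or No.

No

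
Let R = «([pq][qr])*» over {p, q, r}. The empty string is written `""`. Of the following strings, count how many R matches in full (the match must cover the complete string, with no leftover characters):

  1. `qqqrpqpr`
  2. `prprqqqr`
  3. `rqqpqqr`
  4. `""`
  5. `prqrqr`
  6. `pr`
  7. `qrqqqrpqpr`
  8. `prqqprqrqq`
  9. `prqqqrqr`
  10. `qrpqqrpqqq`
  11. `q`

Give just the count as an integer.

9

1. `qqqrpqpr` → match
2. `prprqqqr` → match
3. `rqqpqqr` → no match
4. `""` → match
5. `prqrqr` → match
6. `pr` → match
7. `qrqqqrpqpr` → match
8. `prqqprqrqq` → match
9. `prqqqrqr` → match
10. `qrpqqrpqqq` → match
11. `q` → no match
Total matched: 9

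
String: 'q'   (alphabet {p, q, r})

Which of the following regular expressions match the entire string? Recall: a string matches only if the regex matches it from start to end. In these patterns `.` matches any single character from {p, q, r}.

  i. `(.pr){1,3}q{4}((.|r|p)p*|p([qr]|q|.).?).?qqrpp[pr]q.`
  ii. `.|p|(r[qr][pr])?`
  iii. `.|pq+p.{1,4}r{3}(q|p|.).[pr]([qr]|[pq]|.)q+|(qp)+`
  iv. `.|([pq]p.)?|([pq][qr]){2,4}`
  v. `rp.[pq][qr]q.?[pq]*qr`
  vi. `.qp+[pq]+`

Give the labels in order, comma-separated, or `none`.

ii, iii, iv

i → no match
ii → match
iii → match
iv → match
v → no match — must start with 'rp'
vi → no match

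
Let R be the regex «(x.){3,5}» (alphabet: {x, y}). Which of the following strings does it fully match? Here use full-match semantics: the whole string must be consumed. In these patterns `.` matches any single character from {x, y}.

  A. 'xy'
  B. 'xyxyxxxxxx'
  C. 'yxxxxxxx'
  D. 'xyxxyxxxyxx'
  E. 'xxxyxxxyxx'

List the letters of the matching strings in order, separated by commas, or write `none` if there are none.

B, E

A → no match
B → match
C → no match — must start with 'x'
D → no match
E → match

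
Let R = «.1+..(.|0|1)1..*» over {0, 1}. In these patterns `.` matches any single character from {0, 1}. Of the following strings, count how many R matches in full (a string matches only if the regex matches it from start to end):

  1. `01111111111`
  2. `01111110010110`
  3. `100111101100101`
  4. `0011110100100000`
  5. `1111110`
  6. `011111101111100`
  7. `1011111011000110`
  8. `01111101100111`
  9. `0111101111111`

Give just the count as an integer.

6

1 → match
2 → match
3 → no match
4 → no match
5 → match
6 → match
7 → no match
8 → match
9 → match
Total matched: 6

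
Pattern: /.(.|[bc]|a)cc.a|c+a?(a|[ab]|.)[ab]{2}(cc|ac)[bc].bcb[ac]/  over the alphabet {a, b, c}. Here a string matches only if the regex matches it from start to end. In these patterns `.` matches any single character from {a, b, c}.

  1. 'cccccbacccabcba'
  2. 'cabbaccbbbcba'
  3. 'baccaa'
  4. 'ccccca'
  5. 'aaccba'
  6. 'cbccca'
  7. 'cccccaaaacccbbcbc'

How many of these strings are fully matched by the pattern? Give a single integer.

7

1 → match
2 → match
3. 'baccaa' → match
4. 'ccccca' → match
5. 'aaccba' → match
6. 'cbccca' → match
7 → match
Total matched: 7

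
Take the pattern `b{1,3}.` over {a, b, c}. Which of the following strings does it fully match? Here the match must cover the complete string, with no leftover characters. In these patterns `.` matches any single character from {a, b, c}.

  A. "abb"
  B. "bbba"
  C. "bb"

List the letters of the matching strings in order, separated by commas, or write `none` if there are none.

A → no match — must start with "b"
B → match
C → match

B, C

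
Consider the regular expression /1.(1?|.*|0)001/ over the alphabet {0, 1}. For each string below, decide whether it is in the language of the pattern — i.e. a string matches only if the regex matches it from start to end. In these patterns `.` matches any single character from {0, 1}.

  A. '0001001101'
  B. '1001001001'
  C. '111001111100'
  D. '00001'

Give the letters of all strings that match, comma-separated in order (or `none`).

B

A → no match — must start with '1'
B → match
C → no match — must end with '001'
D → no match — must start with '1'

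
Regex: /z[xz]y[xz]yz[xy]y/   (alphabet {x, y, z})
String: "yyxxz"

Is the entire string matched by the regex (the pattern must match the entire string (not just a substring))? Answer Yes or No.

No

Every match must start with "z", but "yyxxz" does not.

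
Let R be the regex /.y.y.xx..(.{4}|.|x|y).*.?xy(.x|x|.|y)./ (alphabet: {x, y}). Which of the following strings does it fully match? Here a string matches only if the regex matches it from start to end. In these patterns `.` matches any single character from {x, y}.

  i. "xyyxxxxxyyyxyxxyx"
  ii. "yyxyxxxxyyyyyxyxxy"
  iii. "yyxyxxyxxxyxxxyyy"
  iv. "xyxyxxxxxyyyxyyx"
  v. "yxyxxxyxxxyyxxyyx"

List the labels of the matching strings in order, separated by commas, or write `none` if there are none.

ii, iv

i → no match
ii → match
iii → no match
iv → match
v → no match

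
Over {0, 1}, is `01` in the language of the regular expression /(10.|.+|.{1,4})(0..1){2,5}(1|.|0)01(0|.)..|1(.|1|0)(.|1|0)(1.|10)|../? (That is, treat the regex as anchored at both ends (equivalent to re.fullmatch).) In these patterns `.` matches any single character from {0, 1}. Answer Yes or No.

Yes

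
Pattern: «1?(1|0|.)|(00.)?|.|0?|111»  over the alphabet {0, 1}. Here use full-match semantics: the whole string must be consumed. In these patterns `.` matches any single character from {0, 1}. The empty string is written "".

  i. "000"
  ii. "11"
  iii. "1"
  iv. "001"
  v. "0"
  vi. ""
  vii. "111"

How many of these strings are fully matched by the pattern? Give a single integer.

i → match
ii → match
iii → match
iv → match
v → match
vi → match
vii → match
Total matched: 7

7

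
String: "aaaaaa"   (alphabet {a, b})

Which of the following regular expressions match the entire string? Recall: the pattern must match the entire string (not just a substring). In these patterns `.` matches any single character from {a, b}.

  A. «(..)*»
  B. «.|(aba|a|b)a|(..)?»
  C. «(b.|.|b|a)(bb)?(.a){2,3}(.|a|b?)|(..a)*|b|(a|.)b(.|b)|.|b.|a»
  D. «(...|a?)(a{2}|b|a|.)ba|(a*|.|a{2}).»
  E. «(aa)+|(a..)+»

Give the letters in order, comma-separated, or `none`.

A → match
B → no match
C → match
D → match
E → match

A, C, D, E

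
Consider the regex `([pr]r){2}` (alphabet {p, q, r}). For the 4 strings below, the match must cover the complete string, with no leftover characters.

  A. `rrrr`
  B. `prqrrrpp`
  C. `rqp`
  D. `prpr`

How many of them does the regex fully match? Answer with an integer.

2

A → match
B → no match — must end with `r`
C → no match — must end with `r`
D → match
Total matched: 2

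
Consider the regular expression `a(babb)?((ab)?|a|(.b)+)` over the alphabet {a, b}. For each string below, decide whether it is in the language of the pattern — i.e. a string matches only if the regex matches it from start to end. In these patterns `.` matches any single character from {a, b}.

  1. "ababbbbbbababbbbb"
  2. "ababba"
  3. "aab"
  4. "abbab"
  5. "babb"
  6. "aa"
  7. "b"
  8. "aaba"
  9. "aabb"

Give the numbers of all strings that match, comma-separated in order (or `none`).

1 → match
2 → match
3 → match
4 → match
5 → no match — must start with "a"
6 → match
7 → no match — must start with "a"
8 → no match
9 → no match

1, 2, 3, 4, 6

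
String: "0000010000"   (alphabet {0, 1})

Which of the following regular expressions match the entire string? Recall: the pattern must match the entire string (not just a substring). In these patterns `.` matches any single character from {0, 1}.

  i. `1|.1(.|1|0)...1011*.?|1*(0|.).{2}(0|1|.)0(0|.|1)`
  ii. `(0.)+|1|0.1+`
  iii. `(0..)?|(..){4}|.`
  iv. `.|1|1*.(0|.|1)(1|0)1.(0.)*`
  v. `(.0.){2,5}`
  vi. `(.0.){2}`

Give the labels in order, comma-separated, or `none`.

ii

i → no match
ii → match
iii → no match
iv → no match
v → no match
vi → no match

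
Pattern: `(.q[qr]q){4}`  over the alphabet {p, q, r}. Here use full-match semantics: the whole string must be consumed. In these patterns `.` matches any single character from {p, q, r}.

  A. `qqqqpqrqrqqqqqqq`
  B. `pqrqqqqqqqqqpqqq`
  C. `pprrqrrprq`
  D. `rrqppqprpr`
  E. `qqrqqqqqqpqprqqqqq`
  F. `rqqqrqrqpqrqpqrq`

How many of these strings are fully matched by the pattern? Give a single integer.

3

A → match
B → match
C → no match
D → no match — must end with `q`
E → no match
F → match
Total matched: 3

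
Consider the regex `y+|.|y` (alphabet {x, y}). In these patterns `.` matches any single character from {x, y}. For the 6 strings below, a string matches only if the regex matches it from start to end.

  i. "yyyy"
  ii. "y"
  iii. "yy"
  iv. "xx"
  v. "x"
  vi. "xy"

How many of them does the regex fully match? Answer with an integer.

i → match
ii → match
iii → match
iv → no match
v → match
vi → no match
Total matched: 4

4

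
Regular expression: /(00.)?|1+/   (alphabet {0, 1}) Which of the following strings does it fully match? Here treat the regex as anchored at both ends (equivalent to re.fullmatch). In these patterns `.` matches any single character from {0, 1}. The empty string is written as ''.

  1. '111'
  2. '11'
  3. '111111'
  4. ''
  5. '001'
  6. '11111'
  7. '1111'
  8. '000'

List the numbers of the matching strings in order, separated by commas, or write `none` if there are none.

1, 2, 3, 4, 5, 6, 7, 8

1 → match
2 → match
3 → match
4 → match
5 → match
6 → match
7 → match
8 → match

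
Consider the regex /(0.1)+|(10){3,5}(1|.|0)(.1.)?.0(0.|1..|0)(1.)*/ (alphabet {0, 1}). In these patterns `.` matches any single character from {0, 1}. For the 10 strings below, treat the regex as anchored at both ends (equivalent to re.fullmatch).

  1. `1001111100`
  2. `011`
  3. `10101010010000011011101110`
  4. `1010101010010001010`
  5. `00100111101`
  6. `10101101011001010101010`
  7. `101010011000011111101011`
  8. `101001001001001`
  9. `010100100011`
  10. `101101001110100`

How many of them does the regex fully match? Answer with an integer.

3

1 → no match
2 → match
3 → no match
4 → match
5 → no match
6 → no match
7 → match
8 → no match
9 → no match
10 → no match
Total matched: 3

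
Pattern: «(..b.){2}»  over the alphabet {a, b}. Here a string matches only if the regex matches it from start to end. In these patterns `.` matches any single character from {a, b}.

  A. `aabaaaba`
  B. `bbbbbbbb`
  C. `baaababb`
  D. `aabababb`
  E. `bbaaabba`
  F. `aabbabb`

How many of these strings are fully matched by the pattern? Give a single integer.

3

A → match
B → match
C → no match
D → match
E → no match
F → no match
Total matched: 3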